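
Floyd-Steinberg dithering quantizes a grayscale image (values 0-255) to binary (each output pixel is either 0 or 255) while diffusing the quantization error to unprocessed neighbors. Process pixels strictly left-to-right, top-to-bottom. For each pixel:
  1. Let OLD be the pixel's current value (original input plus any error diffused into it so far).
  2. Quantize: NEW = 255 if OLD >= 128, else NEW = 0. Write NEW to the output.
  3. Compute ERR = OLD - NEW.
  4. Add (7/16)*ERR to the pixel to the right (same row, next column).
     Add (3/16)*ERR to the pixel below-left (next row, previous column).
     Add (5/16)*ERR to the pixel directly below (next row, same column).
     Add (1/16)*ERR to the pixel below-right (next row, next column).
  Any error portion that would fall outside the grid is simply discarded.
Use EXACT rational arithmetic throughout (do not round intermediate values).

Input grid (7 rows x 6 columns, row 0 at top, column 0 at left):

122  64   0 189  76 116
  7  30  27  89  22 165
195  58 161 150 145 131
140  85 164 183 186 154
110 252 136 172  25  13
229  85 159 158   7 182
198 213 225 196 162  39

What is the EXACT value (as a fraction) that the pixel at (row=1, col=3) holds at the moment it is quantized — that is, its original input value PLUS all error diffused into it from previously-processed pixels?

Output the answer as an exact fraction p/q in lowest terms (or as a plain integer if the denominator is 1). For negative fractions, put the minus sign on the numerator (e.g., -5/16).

(0,0): OLD=122 → NEW=0, ERR=122
(0,1): OLD=939/8 → NEW=0, ERR=939/8
(0,2): OLD=6573/128 → NEW=0, ERR=6573/128
(0,3): OLD=433083/2048 → NEW=255, ERR=-89157/2048
(0,4): OLD=1866269/32768 → NEW=0, ERR=1866269/32768
(0,5): OLD=73881291/524288 → NEW=255, ERR=-59812149/524288
(1,0): OLD=8593/128 → NEW=0, ERR=8593/128
(1,1): OLD=116023/1024 → NEW=0, ERR=116023/1024
(1,2): OLD=3007811/32768 → NEW=0, ERR=3007811/32768
(1,3): OLD=16966311/131072 → NEW=255, ERR=-16457049/131072
Target (1,3): original=89, with diffused error = 16966311/131072

Answer: 16966311/131072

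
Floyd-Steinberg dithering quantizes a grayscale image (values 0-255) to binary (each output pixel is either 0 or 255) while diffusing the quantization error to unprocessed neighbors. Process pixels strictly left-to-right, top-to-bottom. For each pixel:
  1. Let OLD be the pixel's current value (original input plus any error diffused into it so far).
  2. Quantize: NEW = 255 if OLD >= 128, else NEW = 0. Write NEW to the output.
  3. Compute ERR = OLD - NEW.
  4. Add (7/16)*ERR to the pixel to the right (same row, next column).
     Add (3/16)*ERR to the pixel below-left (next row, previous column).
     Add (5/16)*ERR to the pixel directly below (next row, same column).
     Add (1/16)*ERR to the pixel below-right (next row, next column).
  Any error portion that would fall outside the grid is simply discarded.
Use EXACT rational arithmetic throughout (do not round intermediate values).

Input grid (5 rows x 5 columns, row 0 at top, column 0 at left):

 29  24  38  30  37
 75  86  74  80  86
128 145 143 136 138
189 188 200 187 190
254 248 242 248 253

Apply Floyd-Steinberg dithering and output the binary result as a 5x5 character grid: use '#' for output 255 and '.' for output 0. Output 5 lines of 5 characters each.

Answer: .....
.#.#.
#.#.#
####.
#####

Derivation:
(0,0): OLD=29 → NEW=0, ERR=29
(0,1): OLD=587/16 → NEW=0, ERR=587/16
(0,2): OLD=13837/256 → NEW=0, ERR=13837/256
(0,3): OLD=219739/4096 → NEW=0, ERR=219739/4096
(0,4): OLD=3963005/65536 → NEW=0, ERR=3963005/65536
(1,0): OLD=23281/256 → NEW=0, ERR=23281/256
(1,1): OLD=305559/2048 → NEW=255, ERR=-216681/2048
(1,2): OLD=3732579/65536 → NEW=0, ERR=3732579/65536
(1,3): OLD=35756135/262144 → NEW=255, ERR=-31090585/262144
(1,4): OLD=236399445/4194304 → NEW=0, ERR=236399445/4194304
(2,0): OLD=4475501/32768 → NEW=255, ERR=-3880339/32768
(2,1): OLD=80207487/1048576 → NEW=0, ERR=80207487/1048576
(2,2): OLD=2775172925/16777216 → NEW=255, ERR=-1503017155/16777216
(2,3): OLD=19829448295/268435456 → NEW=0, ERR=19829448295/268435456
(2,4): OLD=775322688273/4294967296 → NEW=255, ERR=-319893972207/4294967296
(3,0): OLD=2790662045/16777216 → NEW=255, ERR=-1487528035/16777216
(3,1): OLD=19986991705/134217728 → NEW=255, ERR=-14238528935/134217728
(3,2): OLD=619434143267/4294967296 → NEW=255, ERR=-475782517213/4294967296
(3,3): OLD=1220245760555/8589934592 → NEW=255, ERR=-970187560405/8589934592
(3,4): OLD=16757690860215/137438953472 → NEW=0, ERR=16757690860215/137438953472
(4,0): OLD=443244138387/2147483648 → NEW=255, ERR=-104364191853/2147483648
(4,1): OLD=11495012186387/68719476736 → NEW=255, ERR=-6028454381293/68719476736
(4,2): OLD=155245403611261/1099511627776 → NEW=255, ERR=-125130061471619/1099511627776
(4,3): OLD=3146415926293267/17592186044416 → NEW=255, ERR=-1339591515032813/17592186044416
(4,4): OLD=70574006529394437/281474976710656 → NEW=255, ERR=-1202112531822843/281474976710656
Row 0: .....
Row 1: .#.#.
Row 2: #.#.#
Row 3: ####.
Row 4: #####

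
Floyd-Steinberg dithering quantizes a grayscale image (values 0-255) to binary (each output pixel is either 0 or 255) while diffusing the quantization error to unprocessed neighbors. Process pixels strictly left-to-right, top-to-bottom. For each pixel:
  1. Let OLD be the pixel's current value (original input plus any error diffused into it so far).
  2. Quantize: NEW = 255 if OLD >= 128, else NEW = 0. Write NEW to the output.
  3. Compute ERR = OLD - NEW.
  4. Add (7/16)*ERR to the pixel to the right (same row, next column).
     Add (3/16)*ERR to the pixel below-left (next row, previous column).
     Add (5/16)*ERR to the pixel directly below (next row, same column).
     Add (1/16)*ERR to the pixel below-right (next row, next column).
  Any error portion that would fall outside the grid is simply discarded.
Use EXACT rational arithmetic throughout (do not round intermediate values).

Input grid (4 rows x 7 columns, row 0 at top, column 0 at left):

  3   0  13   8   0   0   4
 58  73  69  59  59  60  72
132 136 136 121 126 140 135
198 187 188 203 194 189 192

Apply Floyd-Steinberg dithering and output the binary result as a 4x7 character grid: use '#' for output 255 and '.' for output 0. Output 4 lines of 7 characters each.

Answer: .......
.......
#######
#.#.#.#

Derivation:
(0,0): OLD=3 → NEW=0, ERR=3
(0,1): OLD=21/16 → NEW=0, ERR=21/16
(0,2): OLD=3475/256 → NEW=0, ERR=3475/256
(0,3): OLD=57093/4096 → NEW=0, ERR=57093/4096
(0,4): OLD=399651/65536 → NEW=0, ERR=399651/65536
(0,5): OLD=2797557/1048576 → NEW=0, ERR=2797557/1048576
(0,6): OLD=86691763/16777216 → NEW=0, ERR=86691763/16777216
(1,0): OLD=15151/256 → NEW=0, ERR=15151/256
(1,1): OLD=208969/2048 → NEW=0, ERR=208969/2048
(1,2): OLD=7902205/65536 → NEW=0, ERR=7902205/65536
(1,3): OLD=30959353/262144 → NEW=0, ERR=30959353/262144
(1,4): OLD=1911698187/16777216 → NEW=0, ERR=1911698187/16777216
(1,5): OLD=15037102587/134217728 → NEW=0, ERR=15037102587/134217728
(1,6): OLD=263704298581/2147483648 → NEW=0, ERR=263704298581/2147483648
(2,0): OLD=5558323/32768 → NEW=255, ERR=-2797517/32768
(2,1): OLD=164461409/1048576 → NEW=255, ERR=-102925471/1048576
(2,2): OLD=2671903843/16777216 → NEW=255, ERR=-1606286237/16777216
(2,3): OLD=19450869259/134217728 → NEW=255, ERR=-14774651381/134217728
(2,4): OLD=152295401979/1073741824 → NEW=255, ERR=-121508763141/1073741824
(2,5): OLD=5348019158185/34359738368 → NEW=255, ERR=-3413714125655/34359738368
(2,6): OLD=75266878144047/549755813888 → NEW=255, ERR=-64920854397393/549755813888
(3,0): OLD=2565509635/16777216 → NEW=255, ERR=-1712680445/16777216
(3,1): OLD=11861721031/134217728 → NEW=0, ERR=11861721031/134217728
(3,2): OLD=182504554565/1073741824 → NEW=255, ERR=-91299610555/1073741824
(3,3): OLD=447525376659/4294967296 → NEW=0, ERR=447525376659/4294967296
(3,4): OLD=98249193754115/549755813888 → NEW=255, ERR=-41938538787325/549755813888
(3,5): OLD=419409814856633/4398046511104 → NEW=0, ERR=419409814856633/4398046511104
(3,6): OLD=13412878002128359/70368744177664 → NEW=255, ERR=-4531151763175961/70368744177664
Row 0: .......
Row 1: .......
Row 2: #######
Row 3: #.#.#.#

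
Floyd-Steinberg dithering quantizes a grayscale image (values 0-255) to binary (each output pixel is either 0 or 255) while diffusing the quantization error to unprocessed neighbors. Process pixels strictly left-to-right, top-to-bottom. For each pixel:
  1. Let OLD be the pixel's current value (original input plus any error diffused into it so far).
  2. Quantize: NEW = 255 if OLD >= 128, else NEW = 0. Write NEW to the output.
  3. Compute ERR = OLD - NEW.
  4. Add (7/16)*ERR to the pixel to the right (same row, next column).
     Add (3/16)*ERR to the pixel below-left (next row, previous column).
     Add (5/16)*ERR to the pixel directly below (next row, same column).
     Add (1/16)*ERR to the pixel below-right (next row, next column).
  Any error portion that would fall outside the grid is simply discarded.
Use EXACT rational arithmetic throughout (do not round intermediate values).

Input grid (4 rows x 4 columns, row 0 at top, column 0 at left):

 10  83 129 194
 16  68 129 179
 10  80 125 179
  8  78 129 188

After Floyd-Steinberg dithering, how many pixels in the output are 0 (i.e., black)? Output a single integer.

Answer: 10

Derivation:
(0,0): OLD=10 → NEW=0, ERR=10
(0,1): OLD=699/8 → NEW=0, ERR=699/8
(0,2): OLD=21405/128 → NEW=255, ERR=-11235/128
(0,3): OLD=318667/2048 → NEW=255, ERR=-203573/2048
(1,0): OLD=4545/128 → NEW=0, ERR=4545/128
(1,1): OLD=97287/1024 → NEW=0, ERR=97287/1024
(1,2): OLD=4258515/32768 → NEW=255, ERR=-4097325/32768
(1,3): OLD=46004277/524288 → NEW=0, ERR=46004277/524288
(2,0): OLD=637501/16384 → NEW=0, ERR=637501/16384
(2,1): OLD=55305519/524288 → NEW=0, ERR=55305519/524288
(2,2): OLD=161969051/1048576 → NEW=255, ERR=-105417829/1048576
(2,3): OLD=2594125231/16777216 → NEW=255, ERR=-1684064849/16777216
(3,0): OLD=335025581/8388608 → NEW=0, ERR=335025581/8388608
(3,1): OLD=15034975987/134217728 → NEW=0, ERR=15034975987/134217728
(3,2): OLD=288543468429/2147483648 → NEW=255, ERR=-259064861811/2147483648
(3,3): OLD=3352479563355/34359738368 → NEW=0, ERR=3352479563355/34359738368
Output grid:
  Row 0: ..##  (2 black, running=2)
  Row 1: ..#.  (3 black, running=5)
  Row 2: ..##  (2 black, running=7)
  Row 3: ..#.  (3 black, running=10)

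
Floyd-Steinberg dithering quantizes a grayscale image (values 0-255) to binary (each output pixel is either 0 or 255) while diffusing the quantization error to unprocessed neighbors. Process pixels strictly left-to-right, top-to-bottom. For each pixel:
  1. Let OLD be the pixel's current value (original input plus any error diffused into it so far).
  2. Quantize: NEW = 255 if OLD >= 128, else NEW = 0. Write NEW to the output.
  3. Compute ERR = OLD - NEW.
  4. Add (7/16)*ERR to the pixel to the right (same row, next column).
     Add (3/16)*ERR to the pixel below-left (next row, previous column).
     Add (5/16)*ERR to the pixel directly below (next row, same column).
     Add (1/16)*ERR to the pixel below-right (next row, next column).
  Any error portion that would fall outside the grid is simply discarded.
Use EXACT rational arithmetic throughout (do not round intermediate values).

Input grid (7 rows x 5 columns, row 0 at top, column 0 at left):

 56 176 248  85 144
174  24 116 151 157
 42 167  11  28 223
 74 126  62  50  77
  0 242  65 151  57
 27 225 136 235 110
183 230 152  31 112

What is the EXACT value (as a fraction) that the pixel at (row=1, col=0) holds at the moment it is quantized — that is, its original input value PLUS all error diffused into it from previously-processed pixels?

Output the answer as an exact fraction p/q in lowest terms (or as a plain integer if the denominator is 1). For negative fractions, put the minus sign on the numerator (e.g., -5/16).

(0,0): OLD=56 → NEW=0, ERR=56
(0,1): OLD=401/2 → NEW=255, ERR=-109/2
(0,2): OLD=7173/32 → NEW=255, ERR=-987/32
(0,3): OLD=36611/512 → NEW=0, ERR=36611/512
(0,4): OLD=1435925/8192 → NEW=255, ERR=-653035/8192
(1,0): OLD=5801/32 → NEW=255, ERR=-2359/32
Target (1,0): original=174, with diffused error = 5801/32

Answer: 5801/32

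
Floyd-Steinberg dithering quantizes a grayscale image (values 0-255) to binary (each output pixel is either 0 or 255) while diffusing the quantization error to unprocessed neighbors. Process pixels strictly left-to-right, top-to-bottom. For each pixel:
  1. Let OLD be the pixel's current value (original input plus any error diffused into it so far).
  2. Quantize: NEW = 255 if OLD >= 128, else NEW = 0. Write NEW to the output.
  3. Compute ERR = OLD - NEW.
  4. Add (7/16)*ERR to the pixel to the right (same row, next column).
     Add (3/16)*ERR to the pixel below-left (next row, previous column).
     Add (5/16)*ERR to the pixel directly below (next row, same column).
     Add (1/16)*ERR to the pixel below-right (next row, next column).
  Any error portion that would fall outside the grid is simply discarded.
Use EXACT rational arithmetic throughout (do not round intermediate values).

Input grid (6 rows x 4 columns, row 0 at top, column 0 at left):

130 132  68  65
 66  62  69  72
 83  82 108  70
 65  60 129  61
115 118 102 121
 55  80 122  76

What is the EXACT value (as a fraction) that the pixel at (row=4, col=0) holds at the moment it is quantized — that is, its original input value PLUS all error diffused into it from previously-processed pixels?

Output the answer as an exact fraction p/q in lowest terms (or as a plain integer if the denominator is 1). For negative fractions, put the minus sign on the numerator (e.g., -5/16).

(0,0): OLD=130 → NEW=255, ERR=-125
(0,1): OLD=1237/16 → NEW=0, ERR=1237/16
(0,2): OLD=26067/256 → NEW=0, ERR=26067/256
(0,3): OLD=448709/4096 → NEW=0, ERR=448709/4096
(1,0): OLD=10607/256 → NEW=0, ERR=10607/256
(1,1): OLD=236681/2048 → NEW=0, ERR=236681/2048
(1,2): OLD=11583677/65536 → NEW=255, ERR=-5128003/65536
(1,3): OLD=82171323/1048576 → NEW=0, ERR=82171323/1048576
(2,0): OLD=3854067/32768 → NEW=0, ERR=3854067/32768
(2,1): OLD=165140513/1048576 → NEW=255, ERR=-102246367/1048576
(2,2): OLD=131708645/2097152 → NEW=0, ERR=131708645/2097152
(2,3): OLD=3928387889/33554432 → NEW=0, ERR=3928387889/33554432
(3,0): OLD=1400430659/16777216 → NEW=0, ERR=1400430659/16777216
(3,1): OLD=22863722397/268435456 → NEW=0, ERR=22863722397/268435456
(3,2): OLD=866496610147/4294967296 → NEW=255, ERR=-228720050333/4294967296
(3,3): OLD=5374755282485/68719476736 → NEW=0, ERR=5374755282485/68719476736
(4,0): OLD=674546858951/4294967296 → NEW=255, ERR=-420669801529/4294967296
Target (4,0): original=115, with diffused error = 674546858951/4294967296

Answer: 674546858951/4294967296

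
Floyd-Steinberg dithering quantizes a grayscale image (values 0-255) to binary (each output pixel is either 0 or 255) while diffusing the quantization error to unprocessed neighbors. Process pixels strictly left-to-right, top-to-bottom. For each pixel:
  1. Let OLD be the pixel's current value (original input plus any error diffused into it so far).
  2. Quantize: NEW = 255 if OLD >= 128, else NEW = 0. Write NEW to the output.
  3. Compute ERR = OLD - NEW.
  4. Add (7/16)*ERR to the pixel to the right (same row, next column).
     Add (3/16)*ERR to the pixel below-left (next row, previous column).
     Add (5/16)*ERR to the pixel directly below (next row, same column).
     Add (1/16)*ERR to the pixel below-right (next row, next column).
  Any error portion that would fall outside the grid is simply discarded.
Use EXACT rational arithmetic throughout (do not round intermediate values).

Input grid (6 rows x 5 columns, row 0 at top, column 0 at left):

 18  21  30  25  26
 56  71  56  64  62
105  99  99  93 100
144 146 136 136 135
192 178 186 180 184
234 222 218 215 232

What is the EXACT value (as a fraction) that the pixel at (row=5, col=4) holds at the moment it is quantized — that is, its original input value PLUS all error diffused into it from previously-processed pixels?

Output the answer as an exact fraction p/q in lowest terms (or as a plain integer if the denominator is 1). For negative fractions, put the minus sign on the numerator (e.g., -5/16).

(0,0): OLD=18 → NEW=0, ERR=18
(0,1): OLD=231/8 → NEW=0, ERR=231/8
(0,2): OLD=5457/128 → NEW=0, ERR=5457/128
(0,3): OLD=89399/2048 → NEW=0, ERR=89399/2048
(0,4): OLD=1477761/32768 → NEW=0, ERR=1477761/32768
(1,0): OLD=8581/128 → NEW=0, ERR=8581/128
(1,1): OLD=121315/1024 → NEW=0, ERR=121315/1024
(1,2): OLD=4297311/32768 → NEW=255, ERR=-4058529/32768
(1,3): OLD=4531731/131072 → NEW=0, ERR=4531731/131072
(1,4): OLD=197022297/2097152 → NEW=0, ERR=197022297/2097152
(2,0): OLD=2427505/16384 → NEW=255, ERR=-1750415/16384
(2,1): OLD=36830251/524288 → NEW=0, ERR=36830251/524288
(2,2): OLD=880095681/8388608 → NEW=0, ERR=880095681/8388608
(2,3): OLD=21418356531/134217728 → NEW=255, ERR=-12807164109/134217728
(2,4): OLD=192785843621/2147483648 → NEW=0, ERR=192785843621/2147483648
(3,0): OLD=1038383905/8388608 → NEW=0, ERR=1038383905/8388608
(3,1): OLD=15777485133/67108864 → NEW=255, ERR=-1335275187/67108864
(3,2): OLD=314778629919/2147483648 → NEW=255, ERR=-232829700321/2147483648
(3,3): OLD=352775676535/4294967296 → NEW=0, ERR=352775676535/4294967296
(3,4): OLD=13264588279827/68719476736 → NEW=255, ERR=-4258878287853/68719476736
(4,0): OLD=243687960847/1073741824 → NEW=255, ERR=-30116204273/1073741824
(4,1): OLD=5048099718479/34359738368 → NEW=255, ERR=-3713633565361/34359738368
(4,2): OLD=65415725741057/549755813888 → NEW=0, ERR=65415725741057/549755813888
(4,3): OLD=2105165774976591/8796093022208 → NEW=255, ERR=-137837945686449/8796093022208
(4,4): OLD=22927634718892969/140737488355328 → NEW=255, ERR=-12960424811715671/140737488355328
(5,0): OLD=112683367070029/549755813888 → NEW=255, ERR=-27504365471411/549755813888
(5,1): OLD=821969544018407/4398046511104 → NEW=255, ERR=-299532316313113/4398046511104
(5,2): OLD=30356374062570719/140737488355328 → NEW=255, ERR=-5531685468037921/140737488355328
(5,3): OLD=103063319341427633/562949953421312 → NEW=255, ERR=-40488918781006927/562949953421312
(5,4): OLD=1538217670874615499/9007199254740992 → NEW=255, ERR=-758618139084337461/9007199254740992
Target (5,4): original=232, with diffused error = 1538217670874615499/9007199254740992

Answer: 1538217670874615499/9007199254740992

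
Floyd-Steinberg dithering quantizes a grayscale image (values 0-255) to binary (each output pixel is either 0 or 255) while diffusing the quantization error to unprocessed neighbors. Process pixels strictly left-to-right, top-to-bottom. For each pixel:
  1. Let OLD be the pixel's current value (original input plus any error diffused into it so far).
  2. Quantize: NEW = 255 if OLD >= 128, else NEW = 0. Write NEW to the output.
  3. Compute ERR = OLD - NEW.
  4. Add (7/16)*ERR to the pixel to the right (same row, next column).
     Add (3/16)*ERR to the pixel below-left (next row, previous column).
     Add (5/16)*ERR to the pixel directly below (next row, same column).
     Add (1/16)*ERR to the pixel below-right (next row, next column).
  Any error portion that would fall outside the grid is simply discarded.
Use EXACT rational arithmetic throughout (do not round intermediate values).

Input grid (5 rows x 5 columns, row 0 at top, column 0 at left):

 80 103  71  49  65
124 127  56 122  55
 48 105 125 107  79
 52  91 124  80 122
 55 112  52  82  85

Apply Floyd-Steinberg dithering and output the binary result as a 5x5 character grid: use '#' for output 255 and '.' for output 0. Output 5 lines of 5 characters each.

Answer: .#...
.#.#.
..#..
.#.#.
.#..#

Derivation:
(0,0): OLD=80 → NEW=0, ERR=80
(0,1): OLD=138 → NEW=255, ERR=-117
(0,2): OLD=317/16 → NEW=0, ERR=317/16
(0,3): OLD=14763/256 → NEW=0, ERR=14763/256
(0,4): OLD=369581/4096 → NEW=0, ERR=369581/4096
(1,0): OLD=2033/16 → NEW=0, ERR=2033/16
(1,1): OLD=19807/128 → NEW=255, ERR=-12833/128
(1,2): OLD=89411/4096 → NEW=0, ERR=89411/4096
(1,3): OLD=2748051/16384 → NEW=255, ERR=-1429869/16384
(1,4): OLD=12745289/262144 → NEW=0, ERR=12745289/262144
(2,0): OLD=141125/2048 → NEW=0, ERR=141125/2048
(2,1): OLD=7592431/65536 → NEW=0, ERR=7592431/65536
(2,2): OLD=167642973/1048576 → NEW=255, ERR=-99743907/1048576
(2,3): OLD=815229367/16777216 → NEW=0, ERR=815229367/16777216
(2,4): OLD=29527313217/268435456 → NEW=0, ERR=29527313217/268435456
(3,0): OLD=99883245/1048576 → NEW=0, ERR=99883245/1048576
(3,1): OLD=1303164065/8388608 → NEW=255, ERR=-835930975/8388608
(3,2): OLD=17992800771/268435456 → NEW=0, ERR=17992800771/268435456
(3,3): OLD=74726604737/536870912 → NEW=255, ERR=-62175477823/536870912
(3,4): OLD=934104147377/8589934592 → NEW=0, ERR=934104147377/8589934592
(4,0): OLD=8869511915/134217728 → NEW=0, ERR=8869511915/134217728
(4,1): OLD=551009060995/4294967296 → NEW=255, ERR=-544207599485/4294967296
(4,2): OLD=-716824471395/68719476736 → NEW=0, ERR=-716824471395/68719476736
(4,3): OLD=72374532905571/1099511627776 → NEW=0, ERR=72374532905571/1099511627776
(4,4): OLD=2472448819854133/17592186044416 → NEW=255, ERR=-2013558621471947/17592186044416
Row 0: .#...
Row 1: .#.#.
Row 2: ..#..
Row 3: .#.#.
Row 4: .#..#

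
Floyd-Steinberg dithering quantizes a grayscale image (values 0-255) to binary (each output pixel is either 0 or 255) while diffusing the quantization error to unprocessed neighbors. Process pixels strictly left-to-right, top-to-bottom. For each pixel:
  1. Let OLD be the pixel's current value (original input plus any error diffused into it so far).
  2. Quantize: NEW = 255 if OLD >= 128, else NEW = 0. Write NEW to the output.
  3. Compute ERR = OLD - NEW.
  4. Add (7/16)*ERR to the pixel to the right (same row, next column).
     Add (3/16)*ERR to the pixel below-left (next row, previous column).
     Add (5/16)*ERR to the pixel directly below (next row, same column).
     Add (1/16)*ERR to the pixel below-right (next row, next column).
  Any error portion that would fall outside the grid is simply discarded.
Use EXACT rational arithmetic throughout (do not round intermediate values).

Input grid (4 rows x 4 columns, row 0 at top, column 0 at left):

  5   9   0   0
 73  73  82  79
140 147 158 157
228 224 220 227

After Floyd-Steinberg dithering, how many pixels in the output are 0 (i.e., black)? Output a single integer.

(0,0): OLD=5 → NEW=0, ERR=5
(0,1): OLD=179/16 → NEW=0, ERR=179/16
(0,2): OLD=1253/256 → NEW=0, ERR=1253/256
(0,3): OLD=8771/4096 → NEW=0, ERR=8771/4096
(1,0): OLD=19625/256 → NEW=0, ERR=19625/256
(1,1): OLD=227871/2048 → NEW=0, ERR=227871/2048
(1,2): OLD=8736523/65536 → NEW=255, ERR=-7975157/65536
(1,3): OLD=28033853/1048576 → NEW=0, ERR=28033853/1048576
(2,0): OLD=6056133/32768 → NEW=255, ERR=-2299707/32768
(2,1): OLD=139502663/1048576 → NEW=255, ERR=-127884217/1048576
(2,2): OLD=164796195/2097152 → NEW=0, ERR=164796195/2097152
(2,3): OLD=6446752695/33554432 → NEW=255, ERR=-2109627465/33554432
(3,0): OLD=3073599477/16777216 → NEW=255, ERR=-1204590603/16777216
(3,1): OLD=44244329259/268435456 → NEW=255, ERR=-24206712021/268435456
(3,2): OLD=797545967061/4294967296 → NEW=255, ERR=-297670693419/4294967296
(3,3): OLD=12502967394899/68719476736 → NEW=255, ERR=-5020499172781/68719476736
Output grid:
  Row 0: ....  (4 black, running=4)
  Row 1: ..#.  (3 black, running=7)
  Row 2: ##.#  (1 black, running=8)
  Row 3: ####  (0 black, running=8)

Answer: 8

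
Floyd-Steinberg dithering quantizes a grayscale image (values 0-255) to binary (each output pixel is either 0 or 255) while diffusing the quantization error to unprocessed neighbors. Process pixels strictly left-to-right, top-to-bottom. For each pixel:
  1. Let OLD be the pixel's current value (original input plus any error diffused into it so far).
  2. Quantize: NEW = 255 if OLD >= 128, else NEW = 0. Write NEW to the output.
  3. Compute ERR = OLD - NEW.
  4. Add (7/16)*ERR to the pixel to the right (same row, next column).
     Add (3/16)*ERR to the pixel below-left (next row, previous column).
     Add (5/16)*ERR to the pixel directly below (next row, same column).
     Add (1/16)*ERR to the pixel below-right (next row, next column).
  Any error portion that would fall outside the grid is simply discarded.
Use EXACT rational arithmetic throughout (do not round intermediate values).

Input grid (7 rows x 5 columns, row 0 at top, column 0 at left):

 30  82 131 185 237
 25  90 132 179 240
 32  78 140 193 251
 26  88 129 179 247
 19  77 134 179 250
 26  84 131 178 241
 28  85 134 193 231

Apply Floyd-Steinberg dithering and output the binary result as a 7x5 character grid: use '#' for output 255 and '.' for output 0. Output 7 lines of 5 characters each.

Answer: ..###
.#.##
..#.#
..###
..#.#
.#.##
..###

Derivation:
(0,0): OLD=30 → NEW=0, ERR=30
(0,1): OLD=761/8 → NEW=0, ERR=761/8
(0,2): OLD=22095/128 → NEW=255, ERR=-10545/128
(0,3): OLD=305065/2048 → NEW=255, ERR=-217175/2048
(0,4): OLD=6245791/32768 → NEW=255, ERR=-2110049/32768
(1,0): OLD=6683/128 → NEW=0, ERR=6683/128
(1,1): OLD=132093/1024 → NEW=255, ERR=-129027/1024
(1,2): OLD=1218689/32768 → NEW=0, ERR=1218689/32768
(1,3): OLD=18993677/131072 → NEW=255, ERR=-14429683/131072
(1,4): OLD=346208519/2097152 → NEW=255, ERR=-188565241/2097152
(2,0): OLD=404527/16384 → NEW=0, ERR=404527/16384
(2,1): OLD=31280437/524288 → NEW=0, ERR=31280437/524288
(2,2): OLD=1251645279/8388608 → NEW=255, ERR=-887449761/8388608
(2,3): OLD=13123576109/134217728 → NEW=0, ERR=13123576109/134217728
(2,4): OLD=555766555899/2147483648 → NEW=255, ERR=8158225659/2147483648
(3,0): OLD=376669439/8388608 → NEW=0, ERR=376669439/8388608
(3,1): OLD=7247524819/67108864 → NEW=0, ERR=7247524819/67108864
(3,2): OLD=354873277377/2147483648 → NEW=255, ERR=-192735052863/2147483648
(3,3): OLD=706052678089/4294967296 → NEW=255, ERR=-389163982391/4294967296
(3,4): OLD=14751099569133/68719476736 → NEW=255, ERR=-2772366998547/68719476736
(4,0): OLD=57210446673/1073741824 → NEW=0, ERR=57210446673/1073741824
(4,1): OLD=4124472296593/34359738368 → NEW=0, ERR=4124472296593/34359738368
(4,2): OLD=81490578038047/549755813888 → NEW=255, ERR=-58697154503393/549755813888
(4,3): OLD=798678639223185/8796093022208 → NEW=0, ERR=798678639223185/8796093022208
(4,4): OLD=38203799848387447/140737488355328 → NEW=255, ERR=2315740317778807/140737488355328
(5,0): OLD=35820739518547/549755813888 → NEW=0, ERR=35820739518547/549755813888
(5,1): OLD=586387529704569/4398046511104 → NEW=255, ERR=-535114330626951/4398046511104
(5,2): OLD=9701138811096577/140737488355328 → NEW=0, ERR=9701138811096577/140737488355328
(5,3): OLD=131135844762993199/562949953421312 → NEW=255, ERR=-12416393359441361/562949953421312
(5,4): OLD=2181250506142349525/9007199254740992 → NEW=255, ERR=-115585303816603435/9007199254740992
(6,0): OLD=1797811425835619/70368744177664 → NEW=0, ERR=1797811425835619/70368744177664
(6,1): OLD=169227576974670349/2251799813685248 → NEW=0, ERR=169227576974670349/2251799813685248
(6,2): OLD=6365567686657295071/36028797018963968 → NEW=255, ERR=-2821775553178516769/36028797018963968
(6,3): OLD=88627718337131362773/576460752303423488 → NEW=255, ERR=-58369773500241626667/576460752303423488
(6,4): OLD=1672308841990380772115/9223372036854775808 → NEW=255, ERR=-679651027407587058925/9223372036854775808
Row 0: ..###
Row 1: .#.##
Row 2: ..#.#
Row 3: ..###
Row 4: ..#.#
Row 5: .#.##
Row 6: ..###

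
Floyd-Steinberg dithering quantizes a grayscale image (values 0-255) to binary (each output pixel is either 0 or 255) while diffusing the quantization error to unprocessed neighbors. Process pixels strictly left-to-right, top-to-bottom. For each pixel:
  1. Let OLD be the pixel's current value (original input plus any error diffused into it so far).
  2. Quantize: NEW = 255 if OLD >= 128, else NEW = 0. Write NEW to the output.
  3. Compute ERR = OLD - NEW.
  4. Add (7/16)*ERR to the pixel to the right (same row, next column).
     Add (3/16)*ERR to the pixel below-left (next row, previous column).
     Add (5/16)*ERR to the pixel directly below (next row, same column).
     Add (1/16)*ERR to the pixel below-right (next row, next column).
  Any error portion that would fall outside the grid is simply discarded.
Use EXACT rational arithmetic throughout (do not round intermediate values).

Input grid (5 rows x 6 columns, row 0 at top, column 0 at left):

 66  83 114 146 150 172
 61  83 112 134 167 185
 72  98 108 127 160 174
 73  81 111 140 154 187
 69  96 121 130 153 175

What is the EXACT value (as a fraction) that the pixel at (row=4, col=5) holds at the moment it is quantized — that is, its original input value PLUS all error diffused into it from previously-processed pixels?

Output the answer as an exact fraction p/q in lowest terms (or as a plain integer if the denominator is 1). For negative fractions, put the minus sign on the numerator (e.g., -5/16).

Answer: 311290723615084755/2251799813685248

Derivation:
(0,0): OLD=66 → NEW=0, ERR=66
(0,1): OLD=895/8 → NEW=0, ERR=895/8
(0,2): OLD=20857/128 → NEW=255, ERR=-11783/128
(0,3): OLD=216527/2048 → NEW=0, ERR=216527/2048
(0,4): OLD=6430889/32768 → NEW=255, ERR=-1924951/32768
(0,5): OLD=76702879/524288 → NEW=255, ERR=-56990561/524288
(1,0): OLD=13133/128 → NEW=0, ERR=13133/128
(1,1): OLD=153307/1024 → NEW=255, ERR=-107813/1024
(1,2): OLD=2096695/32768 → NEW=0, ERR=2096695/32768
(1,3): OLD=23365579/131072 → NEW=255, ERR=-10057781/131072
(1,4): OLD=849742817/8388608 → NEW=0, ERR=849742817/8388608
(1,5): OLD=25726447063/134217728 → NEW=255, ERR=-8499073577/134217728
(2,0): OLD=1381529/16384 → NEW=0, ERR=1381529/16384
(2,1): OLD=63123683/524288 → NEW=0, ERR=63123683/524288
(2,2): OLD=1339677417/8388608 → NEW=255, ERR=-799417623/8388608
(2,3): OLD=5658610273/67108864 → NEW=0, ERR=5658610273/67108864
(2,4): OLD=455000964387/2147483648 → NEW=255, ERR=-92607365853/2147483648
(2,5): OLD=4867951190053/34359738368 → NEW=255, ERR=-3893782093787/34359738368
(3,0): OLD=1022784073/8388608 → NEW=0, ERR=1022784073/8388608
(3,1): OLD=10695054549/67108864 → NEW=255, ERR=-6417705771/67108864
(3,2): OLD=33670179695/536870912 → NEW=0, ERR=33670179695/536870912
(3,3): OLD=6176033037613/34359738368 → NEW=255, ERR=-2585700246227/34359738368
(3,4): OLD=25184883262669/274877906944 → NEW=0, ERR=25184883262669/274877906944
(3,5): OLD=831123853834467/4398046511104 → NEW=255, ERR=-290378006497053/4398046511104
(4,0): OLD=95746431463/1073741824 → NEW=0, ERR=95746431463/1073741824
(4,1): OLD=2139013439739/17179869184 → NEW=0, ERR=2139013439739/17179869184
(4,2): OLD=96198133045761/549755813888 → NEW=255, ERR=-43989599495679/549755813888
(4,3): OLD=814296440302821/8796093022208 → NEW=0, ERR=814296440302821/8796093022208
(4,4): OLD=28858284820495541/140737488355328 → NEW=255, ERR=-7029774710113099/140737488355328
(4,5): OLD=311290723615084755/2251799813685248 → NEW=255, ERR=-262918228874653485/2251799813685248
Target (4,5): original=175, with diffused error = 311290723615084755/2251799813685248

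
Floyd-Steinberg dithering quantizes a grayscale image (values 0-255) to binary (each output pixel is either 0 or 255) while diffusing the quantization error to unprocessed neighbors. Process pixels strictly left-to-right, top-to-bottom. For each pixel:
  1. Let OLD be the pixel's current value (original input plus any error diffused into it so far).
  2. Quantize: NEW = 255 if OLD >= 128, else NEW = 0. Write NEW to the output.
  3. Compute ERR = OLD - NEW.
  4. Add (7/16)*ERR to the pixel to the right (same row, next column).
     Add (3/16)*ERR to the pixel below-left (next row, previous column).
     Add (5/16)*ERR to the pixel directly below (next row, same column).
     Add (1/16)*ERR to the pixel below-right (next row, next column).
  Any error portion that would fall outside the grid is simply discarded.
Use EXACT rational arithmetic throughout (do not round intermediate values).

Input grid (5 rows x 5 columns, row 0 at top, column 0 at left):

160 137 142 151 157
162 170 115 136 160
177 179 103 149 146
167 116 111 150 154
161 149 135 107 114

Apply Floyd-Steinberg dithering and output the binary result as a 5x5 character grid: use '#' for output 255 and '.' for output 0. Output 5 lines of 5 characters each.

Answer: #.#.#
##.#.
.#.##
#.#.#
#.#..

Derivation:
(0,0): OLD=160 → NEW=255, ERR=-95
(0,1): OLD=1527/16 → NEW=0, ERR=1527/16
(0,2): OLD=47041/256 → NEW=255, ERR=-18239/256
(0,3): OLD=490823/4096 → NEW=0, ERR=490823/4096
(0,4): OLD=13724913/65536 → NEW=255, ERR=-2986767/65536
(1,0): OLD=38453/256 → NEW=255, ERR=-26827/256
(1,1): OLD=275827/2048 → NEW=255, ERR=-246413/2048
(1,2): OLD=4491119/65536 → NEW=0, ERR=4491119/65536
(1,3): OLD=49920131/262144 → NEW=255, ERR=-16926589/262144
(1,4): OLD=524279849/4194304 → NEW=0, ERR=524279849/4194304
(2,0): OLD=3987617/32768 → NEW=0, ERR=3987617/32768
(2,1): OLD=210701307/1048576 → NEW=255, ERR=-56685573/1048576
(2,2): OLD=1361261233/16777216 → NEW=0, ERR=1361261233/16777216
(2,3): OLD=51550287747/268435456 → NEW=255, ERR=-16900753533/268435456
(2,4): OLD=659196675029/4294967296 → NEW=255, ERR=-436019985451/4294967296
(3,0): OLD=3269757073/16777216 → NEW=255, ERR=-1008433007/16777216
(3,1): OLD=12835039805/134217728 → NEW=0, ERR=12835039805/134217728
(3,2): OLD=700119058479/4294967296 → NEW=255, ERR=-395097602001/4294967296
(3,3): OLD=653825116631/8589934592 → NEW=0, ERR=653825116631/8589934592
(3,4): OLD=20841350683539/137438953472 → NEW=255, ERR=-14205582451821/137438953472
(4,0): OLD=343912666463/2147483648 → NEW=255, ERR=-203695663777/2147483648
(4,1): OLD=7997617453791/68719476736 → NEW=0, ERR=7997617453791/68719476736
(4,2): OLD=195072926945521/1099511627776 → NEW=255, ERR=-85302538137359/1099511627776
(4,3): OLD=1261615249478879/17592186044416 → NEW=0, ERR=1261615249478879/17592186044416
(4,4): OLD=33166915161061785/281474976710656 → NEW=0, ERR=33166915161061785/281474976710656
Row 0: #.#.#
Row 1: ##.#.
Row 2: .#.##
Row 3: #.#.#
Row 4: #.#..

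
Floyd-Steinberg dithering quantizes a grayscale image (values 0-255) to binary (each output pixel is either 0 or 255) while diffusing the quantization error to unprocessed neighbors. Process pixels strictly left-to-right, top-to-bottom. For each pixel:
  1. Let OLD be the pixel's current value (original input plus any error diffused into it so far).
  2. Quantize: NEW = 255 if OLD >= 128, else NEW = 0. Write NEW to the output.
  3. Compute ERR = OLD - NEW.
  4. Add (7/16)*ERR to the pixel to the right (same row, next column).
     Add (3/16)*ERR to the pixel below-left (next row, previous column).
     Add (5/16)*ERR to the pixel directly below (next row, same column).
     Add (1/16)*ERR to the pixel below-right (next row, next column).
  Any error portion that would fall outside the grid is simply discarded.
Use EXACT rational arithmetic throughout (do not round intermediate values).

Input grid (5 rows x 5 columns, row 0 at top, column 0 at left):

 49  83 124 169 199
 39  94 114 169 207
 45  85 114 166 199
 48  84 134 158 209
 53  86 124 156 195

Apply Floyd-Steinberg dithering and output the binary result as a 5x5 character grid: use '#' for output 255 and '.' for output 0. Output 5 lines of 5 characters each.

Answer: ..###
.#..#
..###
.#..#
..###

Derivation:
(0,0): OLD=49 → NEW=0, ERR=49
(0,1): OLD=1671/16 → NEW=0, ERR=1671/16
(0,2): OLD=43441/256 → NEW=255, ERR=-21839/256
(0,3): OLD=539351/4096 → NEW=255, ERR=-505129/4096
(0,4): OLD=9505761/65536 → NEW=255, ERR=-7205919/65536
(1,0): OLD=18917/256 → NEW=0, ERR=18917/256
(1,1): OLD=299075/2048 → NEW=255, ERR=-223165/2048
(1,2): OLD=1512063/65536 → NEW=0, ERR=1512063/65536
(1,3): OLD=30043731/262144 → NEW=0, ERR=30043731/262144
(1,4): OLD=902080409/4194304 → NEW=255, ERR=-167467111/4194304
(2,0): OLD=1561745/32768 → NEW=0, ERR=1561745/32768
(2,1): OLD=84665931/1048576 → NEW=0, ERR=84665931/1048576
(2,2): OLD=2872493473/16777216 → NEW=255, ERR=-1405696607/16777216
(2,3): OLD=42711886163/268435456 → NEW=255, ERR=-25739155117/268435456
(2,4): OLD=651699711109/4294967296 → NEW=255, ERR=-443516949371/4294967296
(3,0): OLD=1309183361/16777216 → NEW=0, ERR=1309183361/16777216
(3,1): OLD=17534329965/134217728 → NEW=255, ERR=-16691190675/134217728
(3,2): OLD=173850232639/4294967296 → NEW=0, ERR=173850232639/4294967296
(3,3): OLD=1040635920487/8589934592 → NEW=0, ERR=1040635920487/8589934592
(3,4): OLD=30750370261603/137438953472 → NEW=255, ERR=-4296562873757/137438953472
(4,0): OLD=116110395759/2147483648 → NEW=0, ERR=116110395759/2147483648
(4,1): OLD=5721531670255/68719476736 → NEW=0, ERR=5721531670255/68719476736
(4,2): OLD=206727554613217/1099511627776 → NEW=255, ERR=-73647910469663/1099511627776
(4,3): OLD=2836240789338351/17592186044416 → NEW=255, ERR=-1649766651987729/17592186044416
(4,4): OLD=42720676020616713/281474976710656 → NEW=255, ERR=-29055443040600567/281474976710656
Row 0: ..###
Row 1: .#..#
Row 2: ..###
Row 3: .#..#
Row 4: ..###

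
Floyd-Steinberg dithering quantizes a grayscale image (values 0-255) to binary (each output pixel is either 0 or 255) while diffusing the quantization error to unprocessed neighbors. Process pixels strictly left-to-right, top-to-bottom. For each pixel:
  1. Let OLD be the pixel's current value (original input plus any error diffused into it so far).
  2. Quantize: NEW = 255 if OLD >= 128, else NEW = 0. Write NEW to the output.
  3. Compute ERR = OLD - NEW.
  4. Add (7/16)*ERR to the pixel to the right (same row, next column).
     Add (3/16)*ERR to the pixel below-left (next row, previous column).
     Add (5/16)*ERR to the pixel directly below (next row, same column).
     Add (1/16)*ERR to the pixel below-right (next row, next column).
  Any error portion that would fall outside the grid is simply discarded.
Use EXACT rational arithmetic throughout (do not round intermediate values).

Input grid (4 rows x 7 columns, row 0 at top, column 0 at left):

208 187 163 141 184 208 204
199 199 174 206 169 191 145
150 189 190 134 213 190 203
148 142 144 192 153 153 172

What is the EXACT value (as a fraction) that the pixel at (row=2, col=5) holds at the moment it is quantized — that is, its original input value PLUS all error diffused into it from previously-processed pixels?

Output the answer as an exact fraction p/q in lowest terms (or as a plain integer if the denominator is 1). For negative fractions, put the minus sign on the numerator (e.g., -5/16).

(0,0): OLD=208 → NEW=255, ERR=-47
(0,1): OLD=2663/16 → NEW=255, ERR=-1417/16
(0,2): OLD=31809/256 → NEW=0, ERR=31809/256
(0,3): OLD=800199/4096 → NEW=255, ERR=-244281/4096
(0,4): OLD=10348657/65536 → NEW=255, ERR=-6363023/65536
(0,5): OLD=173562647/1048576 → NEW=255, ERR=-93824233/1048576
(0,6): OLD=2765782433/16777216 → NEW=255, ERR=-1512407647/16777216
(1,0): OLD=42933/256 → NEW=255, ERR=-22347/256
(1,1): OLD=314355/2048 → NEW=255, ERR=-207885/2048
(1,2): OLD=9941999/65536 → NEW=255, ERR=-6769681/65536
(1,3): OLD=34532611/262144 → NEW=255, ERR=-32314109/262144
(1,4): OLD=1077503977/16777216 → NEW=0, ERR=1077503977/16777216
(1,5): OLD=22570802233/134217728 → NEW=255, ERR=-11654718407/134217728
(1,6): OLD=157296292407/2147483648 → NEW=0, ERR=157296292407/2147483648
(2,0): OLD=3397665/32768 → NEW=0, ERR=3397665/32768
(2,1): OLD=186456699/1048576 → NEW=255, ERR=-80930181/1048576
(2,2): OLD=1585378865/16777216 → NEW=0, ERR=1585378865/16777216
(2,3): OLD=19113480937/134217728 → NEW=255, ERR=-15112039703/134217728
(2,4): OLD=171610459577/1073741824 → NEW=255, ERR=-102193705543/1073741824
(2,5): OLD=4775070326035/34359738368 → NEW=255, ERR=-3986662957805/34359738368
Target (2,5): original=190, with diffused error = 4775070326035/34359738368

Answer: 4775070326035/34359738368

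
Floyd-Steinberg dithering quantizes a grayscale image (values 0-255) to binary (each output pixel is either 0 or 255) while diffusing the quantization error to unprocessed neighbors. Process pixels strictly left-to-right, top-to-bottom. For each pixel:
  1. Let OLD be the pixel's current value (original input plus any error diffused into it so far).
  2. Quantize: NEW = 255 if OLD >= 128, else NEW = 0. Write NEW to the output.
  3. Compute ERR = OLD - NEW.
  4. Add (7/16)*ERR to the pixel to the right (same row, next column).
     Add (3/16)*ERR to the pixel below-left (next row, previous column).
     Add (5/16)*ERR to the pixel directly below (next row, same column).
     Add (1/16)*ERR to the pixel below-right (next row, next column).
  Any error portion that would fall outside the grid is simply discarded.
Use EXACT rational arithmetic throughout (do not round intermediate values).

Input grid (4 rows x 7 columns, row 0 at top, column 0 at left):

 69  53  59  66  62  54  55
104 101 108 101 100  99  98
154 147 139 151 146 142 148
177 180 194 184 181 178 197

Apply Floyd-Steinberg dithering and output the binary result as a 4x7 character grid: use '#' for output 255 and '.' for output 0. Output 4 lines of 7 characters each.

(0,0): OLD=69 → NEW=0, ERR=69
(0,1): OLD=1331/16 → NEW=0, ERR=1331/16
(0,2): OLD=24421/256 → NEW=0, ERR=24421/256
(0,3): OLD=441283/4096 → NEW=0, ERR=441283/4096
(0,4): OLD=7152213/65536 → NEW=0, ERR=7152213/65536
(0,5): OLD=106688595/1048576 → NEW=0, ERR=106688595/1048576
(0,6): OLD=1669567045/16777216 → NEW=0, ERR=1669567045/16777216
(1,0): OLD=36137/256 → NEW=255, ERR=-29143/256
(1,1): OLD=203551/2048 → NEW=0, ERR=203551/2048
(1,2): OLD=13545867/65536 → NEW=255, ERR=-3165813/65536
(1,3): OLD=36689135/262144 → NEW=255, ERR=-30157585/262144
(1,4): OLD=1838520493/16777216 → NEW=0, ERR=1838520493/16777216
(1,5): OLD=27409754429/134217728 → NEW=255, ERR=-6815766211/134217728
(1,6): OLD=243181855987/2147483648 → NEW=0, ERR=243181855987/2147483648
(2,0): OLD=4491205/32768 → NEW=255, ERR=-3864635/32768
(2,1): OLD=115645895/1048576 → NEW=0, ERR=115645895/1048576
(2,2): OLD=2630616341/16777216 → NEW=255, ERR=-1647573739/16777216
(2,3): OLD=12027711917/134217728 → NEW=0, ERR=12027711917/134217728
(2,4): OLD=217689716797/1073741824 → NEW=255, ERR=-56114448323/1073741824
(2,5): OLD=4513095465919/34359738368 → NEW=255, ERR=-4248637817921/34359738368
(2,6): OLD=69333108058921/549755813888 → NEW=0, ERR=69333108058921/549755813888
(3,0): OLD=2698163317/16777216 → NEW=255, ERR=-1580026763/16777216
(3,1): OLD=19794226001/134217728 → NEW=255, ERR=-14431294639/134217728
(3,2): OLD=150287812995/1073741824 → NEW=255, ERR=-123516352125/1073741824
(3,3): OLD=625950469349/4294967296 → NEW=255, ERR=-469266191131/4294967296
(3,4): OLD=54581764675701/549755813888 → NEW=0, ERR=54581764675701/549755813888
(3,5): OLD=893577305942319/4398046511104 → NEW=255, ERR=-227924554389201/4398046511104
(3,6): OLD=14496669403938353/70368744177664 → NEW=255, ERR=-3447360361365967/70368744177664
Row 0: .......
Row 1: #.##.#.
Row 2: #.#.##.
Row 3: ####.##

Answer: .......
#.##.#.
#.#.##.
####.##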